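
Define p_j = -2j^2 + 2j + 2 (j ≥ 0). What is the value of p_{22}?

-922

p_{22} = -2·22^2 + 2·22 + 2 = -922.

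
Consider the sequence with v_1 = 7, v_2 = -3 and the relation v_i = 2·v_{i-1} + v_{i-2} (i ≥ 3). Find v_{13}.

-1393

v_3 = 1  v_4 = -1  v_5 = -1  …  v_{10} = -99  v_{11} = -239  v_{12} = -577  v_{13} = -1393.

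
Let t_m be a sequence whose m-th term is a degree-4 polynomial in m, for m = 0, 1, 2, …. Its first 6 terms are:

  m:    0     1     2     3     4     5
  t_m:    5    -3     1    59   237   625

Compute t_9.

6917

1st diffs: -8, 4, 58, 178, 388.
2nd diffs: 12, 54, 120, 210.
3rd diffs: 42, 66, 90.
4th diffs: 24, 24 (constant).
Newton forward-difference form: t_m = 5 + (-8)·C(m,1) + 12·C(m,2) + 42·C(m,3) + 24·C(m,4).
At m = 9: m = 9, so t_9 = 5 - 72 + 432 + 3528 + 3024 = 6917.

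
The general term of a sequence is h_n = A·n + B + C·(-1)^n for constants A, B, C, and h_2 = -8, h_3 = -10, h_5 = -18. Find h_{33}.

Plug in n = 2, 3, 5: 2A + B + C = -8; 3A + B - C = -10; 5A + B - C = -18.
Subtracting the first from the second: A - 2C = -2.
Subtracting the second from the third: 2A = -8.
Solving: C = -1, A = -4, then B = 1.
Therefore h_{33} = -132 + 1 + (-1)·(-1) = -130.

-130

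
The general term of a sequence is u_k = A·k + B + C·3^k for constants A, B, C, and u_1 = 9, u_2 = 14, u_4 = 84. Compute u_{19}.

1162261455

Plug in k = 1, 2, 4: A + B + 3C = 9; 2A + B + 9C = 14; 4A + B + 81C = 84.
Subtracting the first from the second: A + 6C = 5.
Subtracting the second from the third: 2A + 72C = 70.
Solving: C = 1, A = -1, then B = 7.
So u_k = -1·k + 7 + 1·3^k; at k=19 this is 1162261455.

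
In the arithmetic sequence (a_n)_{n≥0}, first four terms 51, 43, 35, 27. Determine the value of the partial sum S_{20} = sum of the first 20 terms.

Common difference d = -8.
a_n = 51 + (n - 0)·(-8).
a_{19} = -101; S = 20·(51 + (-101))/2 = -500.

-500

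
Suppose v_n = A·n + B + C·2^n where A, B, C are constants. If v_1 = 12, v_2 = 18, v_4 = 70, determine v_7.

618

At n = 1, 2, 4: A + B + 2C = 12; 2A + B + 4C = 18; 4A + B + 16C = 70.
Subtracting the first from the second: A + 2C = 6.
Subtracting the second from the third: 2A + 12C = 52.
Solving: C = 5, A = -4, then B = 6.
Hence v_7 = -4·7 + 6 + 5·128 = 618.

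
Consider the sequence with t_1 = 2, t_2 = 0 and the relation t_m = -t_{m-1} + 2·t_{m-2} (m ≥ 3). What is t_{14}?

-5460

Applying the relation repeatedly:
t_3 = 4; t_4 = -4; t_5 = 12; …; t_{11} = 684; t_{12} = -1364; t_{13} = 2732; t_{14} = -5460.
(Characteristic roots are 1 and -2.)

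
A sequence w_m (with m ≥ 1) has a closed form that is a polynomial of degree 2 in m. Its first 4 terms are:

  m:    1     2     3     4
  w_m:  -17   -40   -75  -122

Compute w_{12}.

-930

1st diffs: -23, -35, -47.
2nd diffs: -12, -12 (constant).
Newton forward-difference form: w_m = -17 + (-23)·C(m-1,1) + (-12)·C(m-1,2).
At m = 12: m-1 = 11, so w_{12} = -17 - 253 - 660 = -930.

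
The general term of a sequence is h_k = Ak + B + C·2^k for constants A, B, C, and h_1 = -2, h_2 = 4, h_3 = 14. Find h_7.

Write the equations: A + B + 2C = -2; 2A + B + 4C = 4; 3A + B + 8C = 14.
Subtracting the first from the second: A + 2C = 6.
Subtracting the second from the third: A + 4C = 10.
Solving: C = 2, A = 2, then B = -8.
Hence h_7 = 2·7 + (-8) + 2·128 = 262.

262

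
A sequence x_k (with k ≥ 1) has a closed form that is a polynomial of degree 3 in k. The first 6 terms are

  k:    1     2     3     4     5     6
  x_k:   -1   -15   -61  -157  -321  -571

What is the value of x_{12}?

1st diffs: -14, -46, -96, -164, -250.
2nd diffs: -32, -50, -68, -86.
3rd diffs: -18, -18, -18 (constant).
Newton forward-difference form: x_k = -1 + (-14)·C(k-1,1) + (-32)·C(k-1,2) + (-18)·C(k-1,3).
At k = 12: k-1 = 11, so x_{12} = -1 - 154 - 1760 - 2970 = -4885.

-4885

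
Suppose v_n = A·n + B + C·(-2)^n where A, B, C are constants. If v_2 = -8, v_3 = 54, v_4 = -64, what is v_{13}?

40994

Write the equations: 2A + B + 4C = -8; 3A + B - 8C = 54; 4A + B + 16C = -64.
Subtracting the first from the second: A - 12C = 62.
Subtracting the second from the third: A + 24C = -118.
Solving: C = -5, A = 2, then B = 8.
Hence v_{13} = 2·13 + 8 + (-5)·(-8192) = 40994.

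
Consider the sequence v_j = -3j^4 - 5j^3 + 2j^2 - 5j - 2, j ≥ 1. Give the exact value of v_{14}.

v_{14} = -3·14^4 - 5·14^3 + 2·14^2 - 5·14 - 2 = -128648.

-128648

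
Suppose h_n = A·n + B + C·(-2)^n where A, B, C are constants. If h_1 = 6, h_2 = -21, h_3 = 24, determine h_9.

Plug in n = 1, 2, 3: A + B - 2C = 6; 2A + B + 4C = -21; 3A + B - 8C = 24.
Subtracting the first from the second: A + 6C = -27.
Subtracting the second from the third: A - 12C = 45.
Solving: C = -4, A = -3, then B = 1.
So h_n = -3·n + 1 + (-4)·(-2)^n; at n=9 this is 2022.

2022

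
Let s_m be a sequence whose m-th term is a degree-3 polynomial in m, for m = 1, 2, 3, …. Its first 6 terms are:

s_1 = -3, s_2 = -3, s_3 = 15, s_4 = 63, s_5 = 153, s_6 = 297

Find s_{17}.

1st diffs: 0, 18, 48, 90, 144.
2nd diffs: 18, 30, 42, 54.
3rd diffs: 12, 12, 12 (constant).
Newton forward-difference form: s_m = -3 + 18·C(m-1,2) + 12·C(m-1,3).
At m = 17: m-1 = 16, so s_{17} = -3 + 2160 + 6720 = 8877.

8877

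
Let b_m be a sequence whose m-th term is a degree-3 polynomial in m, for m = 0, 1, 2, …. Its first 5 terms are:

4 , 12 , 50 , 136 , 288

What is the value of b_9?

1st diffs: 8, 38, 86, 152.
2nd diffs: 30, 48, 66.
3rd diffs: 18, 18 (constant).
Newton forward-difference form: b_m = 4 + 8·C(m,1) + 30·C(m,2) + 18·C(m,3).
At m = 9: m = 9, so b_9 = 4 + 72 + 1080 + 1512 = 2668.

2668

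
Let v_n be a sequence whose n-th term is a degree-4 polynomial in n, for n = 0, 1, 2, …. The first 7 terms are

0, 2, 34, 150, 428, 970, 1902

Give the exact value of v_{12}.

25764

1st diffs: 2, 32, 116, 278, 542, 932.
2nd diffs: 30, 84, 162, 264, 390.
3rd diffs: 54, 78, 102, 126.
4th diffs: 24, 24, 24 (constant).
Newton forward-difference form: v_n = 2·C(n,1) + 30·C(n,2) + 54·C(n,3) + 24·C(n,4).
At n = 12: n = 12, so v_{12} = 24 + 1980 + 11880 + 11880 = 25764.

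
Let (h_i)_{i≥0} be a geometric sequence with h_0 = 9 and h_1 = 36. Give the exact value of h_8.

589824

Common ratio r = 4.
h_i = 9·4^(i-0).
h_8 = 9·4^8 = 589824.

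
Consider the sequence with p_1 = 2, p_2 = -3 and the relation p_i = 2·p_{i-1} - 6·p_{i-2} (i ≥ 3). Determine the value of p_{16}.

Compute successive terms:
p_3 = -18; p_4 = -18; p_5 = 72; …; p_{13} = -67968; p_{14} = -341568; p_{15} = -275328; p_{16} = 1498752.

1498752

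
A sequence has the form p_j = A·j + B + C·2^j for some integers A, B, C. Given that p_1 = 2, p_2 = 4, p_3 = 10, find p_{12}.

At j = 1, 2, 3: A + B + 2C = 2; 2A + B + 4C = 4; 3A + B + 8C = 10.
Subtracting the first from the second: A + 2C = 2.
Subtracting the second from the third: A + 4C = 6.
Solving: C = 2, A = -2, then B = 0.
Hence p_{12} = -2·12 + 0 + 2·4096 = 8168.

8168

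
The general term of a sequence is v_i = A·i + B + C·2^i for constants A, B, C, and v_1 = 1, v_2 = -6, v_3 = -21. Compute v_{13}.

At i = 1, 2, 3: A + B + 2C = 1; 2A + B + 4C = -6; 3A + B + 8C = -21.
Subtracting the first from the second: A + 2C = -7.
Subtracting the second from the third: A + 4C = -15.
Solving: C = -4, A = 1, then B = 8.
So v_i = 1·i + 8 + (-4)·2^i; at i=13 this is -32747.

-32747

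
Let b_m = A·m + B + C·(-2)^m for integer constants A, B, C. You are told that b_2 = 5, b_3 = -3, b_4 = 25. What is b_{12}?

At m = 2, 3, 4: 2A + B + 4C = 5; 3A + B - 8C = -3; 4A + B + 16C = 25.
Subtracting the first from the second: A - 12C = -8.
Subtracting the second from the third: A + 24C = 28.
Solving: C = 1, A = 4, then B = -7.
Therefore b_{12} = 48 + (-7) + 1·4096 = 4137.

4137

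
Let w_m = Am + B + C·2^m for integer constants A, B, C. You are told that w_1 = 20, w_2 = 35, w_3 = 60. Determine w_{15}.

163920

At m = 1, 2, 3: A + B + 2C = 20; 2A + B + 4C = 35; 3A + B + 8C = 60.
Subtracting the first from the second: A + 2C = 15.
Subtracting the second from the third: A + 4C = 25.
Solving: C = 5, A = 5, then B = 5.
Hence w_{15} = 5·15 + 5 + 5·32768 = 163920.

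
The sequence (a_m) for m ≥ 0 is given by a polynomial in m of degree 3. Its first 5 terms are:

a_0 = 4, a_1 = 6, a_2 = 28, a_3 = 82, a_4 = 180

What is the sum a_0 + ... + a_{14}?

1st diffs: 2, 22, 54, 98.
2nd diffs: 20, 32, 44.
3rd diffs: 12, 12 (constant).
So a_m = 2m^3 + 4m^2 - 4m + 4.
Continuing: …, 334, 556, 858, 1252, …, a_{14} = 6220.
Summing m = 0..14 (15 terms) gives 25750.

25750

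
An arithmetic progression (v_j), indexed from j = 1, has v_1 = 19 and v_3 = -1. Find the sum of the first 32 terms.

-4352

Common difference d = (-1 - 19) / (3 - 1) = -10.
v_j = 19 + (j - 1)·(-10).
v_{32} = -291; S = 32·(19 + (-291))/2 = -4352.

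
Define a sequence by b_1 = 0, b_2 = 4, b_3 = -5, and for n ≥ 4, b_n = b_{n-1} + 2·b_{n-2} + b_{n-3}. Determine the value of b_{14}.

b_4 = 3; b_5 = -3; b_6 = -2; …; b_{11} = -113; b_{12} = -243; b_{13} = -522; b_{14} = -1121.

-1121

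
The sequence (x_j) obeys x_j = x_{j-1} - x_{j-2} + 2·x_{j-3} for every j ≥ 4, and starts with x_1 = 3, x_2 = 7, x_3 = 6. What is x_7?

Compute successive terms:
x_4 = 5;  x_5 = 13;  x_6 = 20;  x_7 = 17.

17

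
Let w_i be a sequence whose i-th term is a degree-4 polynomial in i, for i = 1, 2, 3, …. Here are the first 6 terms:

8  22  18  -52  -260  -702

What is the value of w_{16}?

-56272

1st diffs: 14, -4, -70, -208, -442.
2nd diffs: -18, -66, -138, -234.
3rd diffs: -48, -72, -96.
4th diffs: -24, -24 (constant).
So w_i = -i^4 + 2i^3 + 4i^2 + 3i.
Evaluating at i = 16 gives w_{16} = -56272.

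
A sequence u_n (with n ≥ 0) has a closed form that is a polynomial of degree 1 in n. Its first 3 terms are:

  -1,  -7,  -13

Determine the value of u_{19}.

1st diffs: -6, -6 (constant).
So u_n = -6n - 1.
Evaluating at n = 19 gives u_{19} = -115.

-115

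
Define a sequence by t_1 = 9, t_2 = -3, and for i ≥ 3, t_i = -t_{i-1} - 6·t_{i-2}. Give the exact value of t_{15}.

Step forward from the initial values:
t_3 = -51  t_4 = 69  t_5 = 237  …  t_{12} = 139749  t_{13} = -309651  t_{14} = -528843  t_{15} = 2386749.

2386749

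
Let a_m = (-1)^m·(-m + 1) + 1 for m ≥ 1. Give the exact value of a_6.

-4

(-1)^6 = 1; -m + 1 at m=6 is -5; so a_6 = -4.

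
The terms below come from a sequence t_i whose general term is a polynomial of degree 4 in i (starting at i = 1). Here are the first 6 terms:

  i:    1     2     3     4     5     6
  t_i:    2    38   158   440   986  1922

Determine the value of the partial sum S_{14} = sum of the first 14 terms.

1st diffs: 36, 120, 282, 546, 936.
2nd diffs: 84, 162, 264, 390.
3rd diffs: 78, 102, 126.
4th diffs: 24, 24 (constant).
Newton forward-difference form: t_i = 2 + 36·C(i-1,1) + 84·C(i-1,2) + 78·C(i-1,3) + 24·C(i-1,4).
Continuing: …, 3398, 5588, 8690, 12926, …, t_{14} = 46490.
Summing i = 1..14 (14 terms) gives 160006.

160006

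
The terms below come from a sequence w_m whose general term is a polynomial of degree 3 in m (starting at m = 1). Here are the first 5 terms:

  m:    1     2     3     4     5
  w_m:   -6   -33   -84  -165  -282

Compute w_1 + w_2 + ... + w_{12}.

1st diffs: -27, -51, -81, -117.
2nd diffs: -24, -30, -36.
3rd diffs: -6, -6 (constant).
So w_m = -m^3 - 6m^2 - 2m + 3.
Continuing: …, -441, -648, -909, -1230, …, w_{12} = -2613.
Summing m = 1..12 (12 terms) gives -10104.

-10104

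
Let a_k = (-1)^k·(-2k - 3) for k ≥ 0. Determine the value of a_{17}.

37

(-1)^17 = -1; -2k - 3 at k=17 is -37; so a_{17} = 37.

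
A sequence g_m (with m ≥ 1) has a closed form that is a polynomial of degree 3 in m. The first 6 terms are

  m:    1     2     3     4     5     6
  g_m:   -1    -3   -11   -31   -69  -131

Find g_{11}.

-1011

1st diffs: -2, -8, -20, -38, -62.
2nd diffs: -6, -12, -18, -24.
3rd diffs: -6, -6, -6 (constant).
So g_m = -m^3 + 3m^2 - 4m + 1.
Evaluating at m = 11 gives g_{11} = -1011.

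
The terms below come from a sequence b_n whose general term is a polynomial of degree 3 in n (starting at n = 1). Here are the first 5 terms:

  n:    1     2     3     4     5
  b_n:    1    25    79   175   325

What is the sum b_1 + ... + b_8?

1st diffs: 24, 54, 96, 150.
2nd diffs: 30, 42, 54.
3rd diffs: 12, 12 (constant).
Newton forward-difference form: b_n = 1 + 24·C(n-1,1) + 30·C(n-1,2) + 12·C(n-1,3).
Continuing: 541, 835, 1219.
Summing n = 1..8 (8 terms) gives 3200.

3200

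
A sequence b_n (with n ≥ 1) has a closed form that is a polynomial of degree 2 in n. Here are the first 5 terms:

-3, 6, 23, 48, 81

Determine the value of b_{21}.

1st diffs: 9, 17, 25, 33.
2nd diffs: 8, 8, 8 (constant).
Newton forward-difference form: b_n = -3 + 9·C(n-1,1) + 8·C(n-1,2).
At n = 21: n-1 = 20, so b_{21} = -3 + 180 + 1520 = 1697.

1697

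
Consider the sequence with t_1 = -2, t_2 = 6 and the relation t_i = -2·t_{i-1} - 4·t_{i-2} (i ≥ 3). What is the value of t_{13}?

-8192

Step forward from the initial values:
t_3 = -4;  t_4 = -16;  t_5 = 48;  …;  t_{10} = -1024;  t_{11} = 3072;  t_{12} = -2048;  t_{13} = -8192.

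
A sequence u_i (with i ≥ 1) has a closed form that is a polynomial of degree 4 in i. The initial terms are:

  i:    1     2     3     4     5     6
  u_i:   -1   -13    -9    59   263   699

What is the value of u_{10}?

7523

1st diffs: -12, 4, 68, 204, 436.
2nd diffs: 16, 64, 136, 232.
3rd diffs: 48, 72, 96.
4th diffs: 24, 24 (constant).
So u_i = i^4 - 2i^3 - 5i^2 + 2i + 3.
Evaluating at i = 10 gives u_{10} = 7523.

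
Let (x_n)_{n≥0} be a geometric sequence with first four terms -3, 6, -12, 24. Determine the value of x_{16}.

Common ratio r = -2.
x_n = (-3)·(-2)^(n-0).
x_{16} = (-3)·(-2)^16 = -196608.

-196608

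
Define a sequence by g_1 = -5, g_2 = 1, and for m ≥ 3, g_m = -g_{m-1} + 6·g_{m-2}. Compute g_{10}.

41869

Applying the relation repeatedly:
g_3 = -31, g_4 = 37, g_5 = -223, g_6 = 445, g_7 = -1783, g_8 = 4453, g_9 = -15151, g_{10} = 41869.
(Characteristic roots are 2 and -3.)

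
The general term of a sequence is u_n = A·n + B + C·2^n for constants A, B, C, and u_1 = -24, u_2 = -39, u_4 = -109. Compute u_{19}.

At n = 1, 2, 4: A + B + 2C = -24; 2A + B + 4C = -39; 4A + B + 16C = -109.
Subtracting the first from the second: A + 2C = -15.
Subtracting the second from the third: 2A + 12C = -70.
Solving: C = -5, A = -5, then B = -9.
Therefore u_{19} = -95 + (-9) + (-5)·524288 = -2621544.

-2621544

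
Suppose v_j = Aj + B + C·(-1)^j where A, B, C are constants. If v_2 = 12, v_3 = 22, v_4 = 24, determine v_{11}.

The three given values yield: 2A + B + C = 12; 3A + B - C = 22; 4A + B + C = 24.
Subtracting the first from the second: A - 2C = 10.
Subtracting the second from the third: A + 2C = 2.
Solving: C = -2, A = 6, then B = 2.
Therefore v_{11} = 66 + 2 + (-2)·(-1) = 70.

70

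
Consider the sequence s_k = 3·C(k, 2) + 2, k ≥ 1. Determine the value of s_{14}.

275

C(14, 2) = 91, so s_{14} = 275.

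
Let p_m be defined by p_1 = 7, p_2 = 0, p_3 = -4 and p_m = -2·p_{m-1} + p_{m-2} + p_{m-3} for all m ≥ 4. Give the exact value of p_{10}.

Applying the relation repeatedly:
p_4 = 15  p_5 = -34  p_6 = 79  p_7 = -177  p_8 = 399  p_9 = -896  p_{10} = 2014.

2014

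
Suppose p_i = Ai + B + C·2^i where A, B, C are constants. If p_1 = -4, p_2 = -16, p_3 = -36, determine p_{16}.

-262200

At i = 1, 2, 3: A + B + 2C = -4; 2A + B + 4C = -16; 3A + B + 8C = -36.
Subtracting the first from the second: A + 2C = -12.
Subtracting the second from the third: A + 4C = -20.
Solving: C = -4, A = -4, then B = 8.
Hence p_{16} = -4·16 + 8 + (-4)·65536 = -262200.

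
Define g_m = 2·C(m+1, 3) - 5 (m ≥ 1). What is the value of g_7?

C(8, 3) = 56, so g_7 = 107.

107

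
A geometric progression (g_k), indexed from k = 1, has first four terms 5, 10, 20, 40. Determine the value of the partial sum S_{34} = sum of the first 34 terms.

Common ratio r = 2.
g_k = 5·2^(k-1).
S = 5·(2^34 - 1)/(2 - 1) = 5·(17179869184 - 1)/(1) = 85899345915.

85899345915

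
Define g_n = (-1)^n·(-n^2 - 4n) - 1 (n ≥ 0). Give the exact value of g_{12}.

-193

(-1)^12 = 1; -n^2 - 4n at n=12 is -192; so g_{12} = -193.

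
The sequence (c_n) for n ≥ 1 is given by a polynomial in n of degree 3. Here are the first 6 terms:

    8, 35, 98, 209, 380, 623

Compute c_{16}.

1st diffs: 27, 63, 111, 171, 243.
2nd diffs: 36, 48, 60, 72.
3rd diffs: 12, 12, 12 (constant).
Newton forward-difference form: c_n = 8 + 27·C(n-1,1) + 36·C(n-1,2) + 12·C(n-1,3).
At n = 16: n-1 = 15, so c_{16} = 8 + 405 + 3780 + 5460 = 9653.

9653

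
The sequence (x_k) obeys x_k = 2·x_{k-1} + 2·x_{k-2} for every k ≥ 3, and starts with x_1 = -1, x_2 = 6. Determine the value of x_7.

632

Step forward from the initial values:
x_3 = 10;  x_4 = 32;  x_5 = 84;  x_6 = 232;  x_7 = 632.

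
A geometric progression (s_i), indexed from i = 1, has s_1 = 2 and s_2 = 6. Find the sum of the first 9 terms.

19682

Common ratio r = 3.
s_i = 2·3^(i-1).
S = 2·(3^9 - 1)/(3 - 1) = 2·(19683 - 1)/(2) = 19682.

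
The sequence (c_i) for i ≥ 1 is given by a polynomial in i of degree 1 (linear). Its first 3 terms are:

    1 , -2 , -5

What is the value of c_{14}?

1st diffs: -3, -3 (constant).
So c_i = -3i + 4.
Evaluating at i = 14 gives c_{14} = -38.

-38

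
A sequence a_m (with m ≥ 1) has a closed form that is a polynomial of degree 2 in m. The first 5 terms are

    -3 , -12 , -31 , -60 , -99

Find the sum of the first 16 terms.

-6728

1st diffs: -9, -19, -29, -39.
2nd diffs: -10, -10, -10 (constant).
Newton forward-difference form: a_m = -3 + (-9)·C(m-1,1) + (-10)·C(m-1,2).
Continuing: …, -148, -207, -276, -355, …, a_{16} = -1188.
Summing m = 1..16 (16 terms) gives -6728.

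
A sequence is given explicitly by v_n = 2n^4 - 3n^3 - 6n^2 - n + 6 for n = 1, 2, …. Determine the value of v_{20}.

v_{20} = 2·20^4 - 3·20^3 - 6·20^2 - 1·20 + 6 = 293586.

293586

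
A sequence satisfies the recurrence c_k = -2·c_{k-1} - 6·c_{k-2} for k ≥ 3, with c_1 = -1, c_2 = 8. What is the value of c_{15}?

Iterate the recurrence:
c_3 = -10  c_4 = -28  c_5 = 116  …  c_{12} = 24128  c_{13} = -153280  c_{14} = 161792  c_{15} = 596096.

596096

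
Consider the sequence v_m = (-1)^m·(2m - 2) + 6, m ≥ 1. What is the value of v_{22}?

(-1)^22 = 1; 2m - 2 at m=22 is 42; so v_{22} = 48.

48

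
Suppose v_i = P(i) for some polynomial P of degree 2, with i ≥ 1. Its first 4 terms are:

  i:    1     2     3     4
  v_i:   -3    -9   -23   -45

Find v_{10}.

1st diffs: -6, -14, -22.
2nd diffs: -8, -8 (constant).
Newton forward-difference form: v_i = -3 + (-6)·C(i-1,1) + (-8)·C(i-1,2).
At i = 10: i-1 = 9, so v_{10} = -3 - 54 - 288 = -345.

-345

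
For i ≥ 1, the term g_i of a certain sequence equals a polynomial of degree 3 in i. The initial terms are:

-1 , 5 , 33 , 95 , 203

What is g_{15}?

1st diffs: 6, 28, 62, 108.
2nd diffs: 22, 34, 46.
3rd diffs: 12, 12 (constant).
So g_i = 2i^3 - i^2 - 5i + 3.
Evaluating at i = 15 gives g_{15} = 6453.

6453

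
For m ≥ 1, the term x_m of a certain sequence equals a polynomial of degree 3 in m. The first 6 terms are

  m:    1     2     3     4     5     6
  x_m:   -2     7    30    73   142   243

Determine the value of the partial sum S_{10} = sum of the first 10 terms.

1st diffs: 9, 23, 43, 69, 101.
2nd diffs: 14, 20, 26, 32.
3rd diffs: 6, 6, 6 (constant).
So x_m = m^3 + m^2 - m - 3.
Continuing: 382, 565, 798, 1087.
Summing m = 1..10 (10 terms) gives 3325.

3325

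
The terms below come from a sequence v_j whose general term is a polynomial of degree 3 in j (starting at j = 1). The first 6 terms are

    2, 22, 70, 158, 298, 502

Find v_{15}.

1st diffs: 20, 48, 88, 140, 204.
2nd diffs: 28, 40, 52, 64.
3rd diffs: 12, 12, 12 (constant).
Newton forward-difference form: v_j = 2 + 20·C(j-1,1) + 28·C(j-1,2) + 12·C(j-1,3).
At j = 15: j-1 = 14, so v_{15} = 2 + 280 + 2548 + 4368 = 7198.

7198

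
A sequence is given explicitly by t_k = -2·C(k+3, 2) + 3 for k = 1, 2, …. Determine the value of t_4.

C(7, 2) = 21, so t_4 = -39.

-39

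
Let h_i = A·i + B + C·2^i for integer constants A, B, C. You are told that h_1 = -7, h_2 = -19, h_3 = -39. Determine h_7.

-535

The three given values yield: A + B + 2C = -7; 2A + B + 4C = -19; 3A + B + 8C = -39.
Subtracting the first from the second: A + 2C = -12.
Subtracting the second from the third: A + 4C = -20.
Solving: C = -4, A = -4, then B = 5.
Hence h_7 = -4·7 + 5 + (-4)·128 = -535.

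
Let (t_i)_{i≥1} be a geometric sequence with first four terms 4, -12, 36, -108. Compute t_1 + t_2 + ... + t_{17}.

129140164

Common ratio r = -3.
t_i = 4·(-3)^(i-1).
S = 4·((-3)^17 - 1)/(-3 - 1) = 4·(-129140163 - 1)/(-4) = 129140164.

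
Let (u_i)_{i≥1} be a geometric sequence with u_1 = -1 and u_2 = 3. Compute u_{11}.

-59049

Common ratio r = -3.
u_i = (-1)·(-3)^(i-1).
u_{11} = (-1)·(-3)^10 = -59049.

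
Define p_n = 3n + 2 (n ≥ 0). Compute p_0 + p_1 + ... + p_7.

100

Over n = 0..7: Σn = 28.
Total = (3)·28 + (2)·8 = 100.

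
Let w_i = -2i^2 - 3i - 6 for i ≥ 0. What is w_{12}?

-330

w_{12} = -2·12^2 - 3·12 - 6 = -330.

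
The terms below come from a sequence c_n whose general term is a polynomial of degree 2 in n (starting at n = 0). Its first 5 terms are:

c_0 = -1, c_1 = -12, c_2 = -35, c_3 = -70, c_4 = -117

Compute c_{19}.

1st diffs: -11, -23, -35, -47.
2nd diffs: -12, -12, -12 (constant).
Newton forward-difference form: c_n = -1 + (-11)·C(n,1) + (-12)·C(n,2).
At n = 19: n = 19, so c_{19} = -1 - 209 - 2052 = -2262.

-2262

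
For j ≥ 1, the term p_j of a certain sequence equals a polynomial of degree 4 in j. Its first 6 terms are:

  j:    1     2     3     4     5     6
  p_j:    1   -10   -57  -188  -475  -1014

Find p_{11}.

-12529

1st diffs: -11, -47, -131, -287, -539.
2nd diffs: -36, -84, -156, -252.
3rd diffs: -48, -72, -96.
4th diffs: -24, -24 (constant).
Newton forward-difference form: p_j = 1 + (-11)·C(j-1,1) + (-36)·C(j-1,2) + (-48)·C(j-1,3) + (-24)·C(j-1,4).
At j = 11: j-1 = 10, so p_{11} = 1 - 110 - 1620 - 5760 - 5040 = -12529.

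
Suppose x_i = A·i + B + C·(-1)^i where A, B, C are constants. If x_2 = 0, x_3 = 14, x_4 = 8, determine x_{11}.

46

Plug in i = 2, 3, 4: 2A + B + C = 0; 3A + B - C = 14; 4A + B + C = 8.
Subtracting the first from the second: A - 2C = 14.
Subtracting the second from the third: A + 2C = -6.
Solving: C = -5, A = 4, then B = -3.
Hence x_{11} = 4·11 + (-3) + (-5)·(-1) = 46.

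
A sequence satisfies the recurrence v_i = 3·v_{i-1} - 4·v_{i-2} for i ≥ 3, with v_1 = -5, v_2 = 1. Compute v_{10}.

-1775

Compute successive terms:
v_3 = 23; v_4 = 65; v_5 = 103; v_6 = 49; v_7 = -265; v_8 = -991; v_9 = -1913; v_{10} = -1775.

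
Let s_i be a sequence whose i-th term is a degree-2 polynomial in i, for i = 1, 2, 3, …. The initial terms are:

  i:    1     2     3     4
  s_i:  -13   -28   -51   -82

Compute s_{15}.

1st diffs: -15, -23, -31.
2nd diffs: -8, -8 (constant).
So s_i = -4i^2 - 3i - 6.
Evaluating at i = 15 gives s_{15} = -951.

-951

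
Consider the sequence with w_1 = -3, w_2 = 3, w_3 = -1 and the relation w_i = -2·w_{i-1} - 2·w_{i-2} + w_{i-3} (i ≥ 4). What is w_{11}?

Applying the relation repeatedly:
w_4 = -7; w_5 = 19; w_6 = -25; w_7 = 5; w_8 = 59; w_9 = -153; w_{10} = 193; w_{11} = -21.

-21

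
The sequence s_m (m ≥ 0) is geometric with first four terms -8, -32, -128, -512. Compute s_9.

Common ratio r = 4.
s_m = (-8)·4^(m-0).
s_9 = (-8)·4^9 = -2097152.

-2097152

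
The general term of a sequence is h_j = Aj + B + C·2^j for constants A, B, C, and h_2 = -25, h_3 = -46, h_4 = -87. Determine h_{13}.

-40976

At j = 2, 3, 4: 2A + B + 4C = -25; 3A + B + 8C = -46; 4A + B + 16C = -87.
Subtracting the first from the second: A + 4C = -21.
Subtracting the second from the third: A + 8C = -41.
Solving: C = -5, A = -1, then B = -3.
Therefore h_{13} = -13 + (-3) + (-5)·8192 = -40976.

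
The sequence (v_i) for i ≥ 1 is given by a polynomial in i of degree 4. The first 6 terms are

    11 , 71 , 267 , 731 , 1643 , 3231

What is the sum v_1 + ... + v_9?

1st diffs: 60, 196, 464, 912, 1588.
2nd diffs: 136, 268, 448, 676.
3rd diffs: 132, 180, 228.
4th diffs: 48, 48 (constant).
Newton forward-difference form: v_i = 11 + 60·C(i-1,1) + 136·C(i-1,2) + 132·C(i-1,3) + 48·C(i-1,4).
Continuing: 5771, 9587, 15051.
Summing i = 1..9 (9 terms) gives 36363.

36363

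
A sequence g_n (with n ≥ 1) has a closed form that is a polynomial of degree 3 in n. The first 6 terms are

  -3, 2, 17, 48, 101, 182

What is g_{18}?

5522

1st diffs: 5, 15, 31, 53, 81.
2nd diffs: 10, 16, 22, 28.
3rd diffs: 6, 6, 6 (constant).
Newton forward-difference form: g_n = -3 + 5·C(n-1,1) + 10·C(n-1,2) + 6·C(n-1,3).
At n = 18: n-1 = 17, so g_{18} = -3 + 85 + 1360 + 4080 = 5522.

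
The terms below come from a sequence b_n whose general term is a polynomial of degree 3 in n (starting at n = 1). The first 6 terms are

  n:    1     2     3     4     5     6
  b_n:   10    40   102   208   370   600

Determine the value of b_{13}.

5122

1st diffs: 30, 62, 106, 162, 230.
2nd diffs: 32, 44, 56, 68.
3rd diffs: 12, 12, 12 (constant).
Newton forward-difference form: b_n = 10 + 30·C(n-1,1) + 32·C(n-1,2) + 12·C(n-1,3).
At n = 13: n-1 = 12, so b_{13} = 10 + 360 + 2112 + 2640 = 5122.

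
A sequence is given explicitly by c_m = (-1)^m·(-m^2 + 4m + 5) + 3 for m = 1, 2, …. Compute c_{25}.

(-1)^25 = -1; -m^2 + 4m + 5 at m=25 is -520; so c_{25} = 523.

523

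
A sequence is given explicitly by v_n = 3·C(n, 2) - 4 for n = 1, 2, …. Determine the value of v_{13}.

230

C(13, 2) = 78, so v_{13} = 230.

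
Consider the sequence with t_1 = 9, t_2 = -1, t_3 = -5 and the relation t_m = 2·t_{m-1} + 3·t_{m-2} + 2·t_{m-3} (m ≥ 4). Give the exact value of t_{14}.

-94905

Applying the relation repeatedly:
t_4 = 5  t_5 = -7  t_6 = -9  …  t_{11} = -3029  t_{12} = -9547  t_{13} = -30103  t_{14} = -94905.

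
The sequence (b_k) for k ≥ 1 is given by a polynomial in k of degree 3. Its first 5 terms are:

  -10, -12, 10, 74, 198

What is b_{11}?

1st diffs: -2, 22, 64, 124.
2nd diffs: 24, 42, 60.
3rd diffs: 18, 18 (constant).
Newton forward-difference form: b_k = -10 + (-2)·C(k-1,1) + 24·C(k-1,2) + 18·C(k-1,3).
At k = 11: k-1 = 10, so b_{11} = -10 - 20 + 1080 + 2160 = 3210.

3210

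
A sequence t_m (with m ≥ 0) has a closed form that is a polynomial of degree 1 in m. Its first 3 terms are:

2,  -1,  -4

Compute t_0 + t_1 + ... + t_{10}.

-143

1st diffs: -3, -3 (constant).
So t_m = -3m + 2.
Continuing: …, -7, -10, -13, -16, …, t_{10} = -28.
Summing m = 0..10 (11 terms) gives -143.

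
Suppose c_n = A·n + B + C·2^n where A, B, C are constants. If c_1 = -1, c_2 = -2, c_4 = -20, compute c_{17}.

Plug in n = 1, 2, 4: A + B + 2C = -1; 2A + B + 4C = -2; 4A + B + 16C = -20.
Subtracting the first from the second: A + 2C = -1.
Subtracting the second from the third: 2A + 12C = -18.
Solving: C = -2, A = 3, then B = 0.
Therefore c_{17} = 51 + 0 + (-2)·131072 = -262093.

-262093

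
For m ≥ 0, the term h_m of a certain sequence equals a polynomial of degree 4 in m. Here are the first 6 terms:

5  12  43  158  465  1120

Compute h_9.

12020

1st diffs: 7, 31, 115, 307, 655.
2nd diffs: 24, 84, 192, 348.
3rd diffs: 60, 108, 156.
4th diffs: 48, 48 (constant).
So h_m = 2m^4 - 2m^3 + 4m^2 + 3m + 5.
Evaluating at m = 9 gives h_9 = 12020.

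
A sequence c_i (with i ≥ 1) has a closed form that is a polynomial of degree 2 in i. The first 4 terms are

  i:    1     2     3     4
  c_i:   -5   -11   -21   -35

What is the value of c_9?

-165

1st diffs: -6, -10, -14.
2nd diffs: -4, -4 (constant).
Newton forward-difference form: c_i = -5 + (-6)·C(i-1,1) + (-4)·C(i-1,2).
At i = 9: i-1 = 8, so c_9 = -5 - 48 - 112 = -165.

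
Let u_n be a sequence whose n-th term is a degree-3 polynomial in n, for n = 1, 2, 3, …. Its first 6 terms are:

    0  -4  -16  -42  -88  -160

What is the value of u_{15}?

1st diffs: -4, -12, -26, -46, -72.
2nd diffs: -8, -14, -20, -26.
3rd diffs: -6, -6, -6 (constant).
Newton forward-difference form: u_n = (-4)·C(n-1,1) + (-8)·C(n-1,2) + (-6)·C(n-1,3).
At n = 15: n-1 = 14, so u_{15} = -56 - 728 - 2184 = -2968.

-2968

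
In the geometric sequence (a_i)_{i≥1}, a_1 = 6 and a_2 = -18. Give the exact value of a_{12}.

Common ratio r = -3.
a_i = 6·(-3)^(i-1).
a_{12} = 6·(-3)^11 = -1062882.

-1062882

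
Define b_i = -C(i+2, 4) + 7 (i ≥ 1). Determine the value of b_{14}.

C(16, 4) = 1820, so b_{14} = -1813.

-1813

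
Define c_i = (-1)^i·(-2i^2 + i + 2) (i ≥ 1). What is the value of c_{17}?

559

(-1)^17 = -1; -2i^2 + i + 2 at i=17 is -559; so c_{17} = 559.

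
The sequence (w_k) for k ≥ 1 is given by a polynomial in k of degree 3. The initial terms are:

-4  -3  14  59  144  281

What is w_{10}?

1st diffs: 1, 17, 45, 85, 137.
2nd diffs: 16, 28, 40, 52.
3rd diffs: 12, 12, 12 (constant).
Newton forward-difference form: w_k = -4 + 1·C(k-1,1) + 16·C(k-1,2) + 12·C(k-1,3).
At k = 10: k-1 = 9, so w_{10} = -4 + 9 + 576 + 1008 = 1589.

1589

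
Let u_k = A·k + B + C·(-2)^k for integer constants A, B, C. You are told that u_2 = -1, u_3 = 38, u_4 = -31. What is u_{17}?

The three given values yield: 2A + B + 4C = -1; 3A + B - 8C = 38; 4A + B + 16C = -31.
Subtracting the first from the second: A - 12C = 39.
Subtracting the second from the third: A + 24C = -69.
Solving: C = -3, A = 3, then B = 5.
Therefore u_{17} = 51 + 5 + (-3)·(-131072) = 393272.

393272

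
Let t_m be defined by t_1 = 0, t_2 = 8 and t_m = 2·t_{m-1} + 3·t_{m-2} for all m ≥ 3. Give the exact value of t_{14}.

Iterate the recurrence:
t_3 = 16  t_4 = 56  t_5 = 160  …  t_{11} = 118096  t_{12} = 354296  t_{13} = 1062880  t_{14} = 3188648.
(Characteristic roots are 3 and -1.)

3188648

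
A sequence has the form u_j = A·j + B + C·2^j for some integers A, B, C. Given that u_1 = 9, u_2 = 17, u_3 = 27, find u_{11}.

2115

Plug in j = 1, 2, 3: A + B + 2C = 9; 2A + B + 4C = 17; 3A + B + 8C = 27.
Subtracting the first from the second: A + 2C = 8.
Subtracting the second from the third: A + 4C = 10.
Solving: C = 1, A = 6, then B = 1.
So u_j = 6·j + 1 + 1·2^j; at j=11 this is 2115.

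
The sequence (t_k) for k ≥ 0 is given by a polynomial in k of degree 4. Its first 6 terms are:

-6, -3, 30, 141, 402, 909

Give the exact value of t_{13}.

33261

1st diffs: 3, 33, 111, 261, 507.
2nd diffs: 30, 78, 150, 246.
3rd diffs: 48, 72, 96.
4th diffs: 24, 24 (constant).
Newton forward-difference form: t_k = -6 + 3·C(k,1) + 30·C(k,2) + 48·C(k,3) + 24·C(k,4).
At k = 13: k = 13, so t_{13} = -6 + 39 + 2340 + 13728 + 17160 = 33261.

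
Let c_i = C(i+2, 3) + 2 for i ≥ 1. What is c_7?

C(9, 3) = 84, so c_7 = 86.

86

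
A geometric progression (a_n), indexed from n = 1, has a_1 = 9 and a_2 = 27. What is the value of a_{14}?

Common ratio r = 3.
a_n = 9·3^(n-1).
a_{14} = 9·3^13 = 14348907.

14348907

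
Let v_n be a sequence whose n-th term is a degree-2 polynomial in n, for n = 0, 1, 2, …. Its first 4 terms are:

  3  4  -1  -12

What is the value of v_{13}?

1st diffs: 1, -5, -11.
2nd diffs: -6, -6 (constant).
Newton forward-difference form: v_n = 3 + 1·C(n,1) + (-6)·C(n,2).
At n = 13: n = 13, so v_{13} = 3 + 13 - 468 = -452.

-452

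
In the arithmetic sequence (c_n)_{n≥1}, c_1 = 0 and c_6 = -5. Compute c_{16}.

-15

Common difference d = (-5 - 0) / (6 - 1) = -1.
c_n = 0 + (n - 1)·(-1).
c_{16} = 0 + 15·(-1) = -15.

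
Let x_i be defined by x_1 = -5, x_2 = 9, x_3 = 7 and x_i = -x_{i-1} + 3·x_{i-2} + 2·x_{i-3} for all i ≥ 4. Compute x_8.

11

Applying the relation repeatedly:
x_4 = 10; x_5 = 29; x_6 = 15; x_7 = 92; x_8 = 11.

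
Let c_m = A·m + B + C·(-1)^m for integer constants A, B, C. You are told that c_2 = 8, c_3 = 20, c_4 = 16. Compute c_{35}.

At m = 2, 3, 4: 2A + B + C = 8; 3A + B - C = 20; 4A + B + C = 16.
Subtracting the first from the second: A - 2C = 12.
Subtracting the second from the third: A + 2C = -4.
Solving: C = -4, A = 4, then B = 4.
So c_m = 4·m + 4 + (-4)·(-1)^m; at m=35 this is 148.

148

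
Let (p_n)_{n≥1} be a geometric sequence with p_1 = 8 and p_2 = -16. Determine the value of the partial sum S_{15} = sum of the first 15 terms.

87384

Common ratio r = -2.
p_n = 8·(-2)^(n-1).
S = 8·((-2)^15 - 1)/(-2 - 1) = 8·(-32768 - 1)/(-3) = 87384.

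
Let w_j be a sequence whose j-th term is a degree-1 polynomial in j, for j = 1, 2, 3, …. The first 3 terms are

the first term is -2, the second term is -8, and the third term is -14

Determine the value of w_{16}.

-92

1st diffs: -6, -6 (constant).
So w_j = -6j + 4.
Evaluating at j = 16 gives w_{16} = -92.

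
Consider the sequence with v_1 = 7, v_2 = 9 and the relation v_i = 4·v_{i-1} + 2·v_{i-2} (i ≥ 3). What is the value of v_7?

19240

v_3 = 50  v_4 = 218  v_5 = 972  v_6 = 4324  v_7 = 19240.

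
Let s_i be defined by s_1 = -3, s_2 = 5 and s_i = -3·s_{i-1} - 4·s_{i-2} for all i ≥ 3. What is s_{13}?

Applying the relation repeatedly:
s_3 = -3; s_4 = -11; s_5 = 45; …; s_{10} = 1541; s_{11} = -2115; s_{12} = 181; s_{13} = 7917.

7917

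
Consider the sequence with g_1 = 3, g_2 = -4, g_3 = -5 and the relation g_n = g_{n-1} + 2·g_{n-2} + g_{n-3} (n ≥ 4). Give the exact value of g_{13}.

-10473

Compute successive terms:
g_4 = -10; g_5 = -24; g_6 = -49; g_7 = -107; g_8 = -229; g_9 = -492; g_{10} = -1057; g_{11} = -2270; g_{12} = -4876; g_{13} = -10473.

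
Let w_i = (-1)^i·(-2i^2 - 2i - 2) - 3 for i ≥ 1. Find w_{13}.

363

(-1)^13 = -1; -2i^2 - 2i - 2 at i=13 is -366; so w_{13} = 363.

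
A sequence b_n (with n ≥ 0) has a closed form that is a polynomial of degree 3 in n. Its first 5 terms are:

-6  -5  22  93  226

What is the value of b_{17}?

15787

1st diffs: 1, 27, 71, 133.
2nd diffs: 26, 44, 62.
3rd diffs: 18, 18 (constant).
Newton forward-difference form: b_n = -6 + 1·C(n,1) + 26·C(n,2) + 18·C(n,3).
At n = 17: n = 17, so b_{17} = -6 + 17 + 3536 + 12240 = 15787.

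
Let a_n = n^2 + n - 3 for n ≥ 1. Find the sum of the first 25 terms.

5775

Over n = 1..25: Σn = 325, Σn² = 5525.
Total = (1)·5525 + (1)·325 + (-3)·25 = 5775.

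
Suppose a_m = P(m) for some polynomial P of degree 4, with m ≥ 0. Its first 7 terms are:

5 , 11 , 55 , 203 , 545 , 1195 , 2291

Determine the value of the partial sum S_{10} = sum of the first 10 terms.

24788

1st diffs: 6, 44, 148, 342, 650, 1096.
2nd diffs: 38, 104, 194, 308, 446.
3rd diffs: 66, 90, 114, 138.
4th diffs: 24, 24, 24 (constant).
Newton forward-difference form: a_m = 5 + 6·C(m,1) + 38·C(m,2) + 66·C(m,3) + 24·C(m,4).
Continuing: 3995, 6493, 9995.
Summing m = 0..9 (10 terms) gives 24788.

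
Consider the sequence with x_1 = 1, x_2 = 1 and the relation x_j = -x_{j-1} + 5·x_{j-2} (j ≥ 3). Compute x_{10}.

Iterate the recurrence:
x_3 = 4; x_4 = 1; x_5 = 19; x_6 = -14; x_7 = 109; x_8 = -179; x_9 = 724; x_{10} = -1619.

-1619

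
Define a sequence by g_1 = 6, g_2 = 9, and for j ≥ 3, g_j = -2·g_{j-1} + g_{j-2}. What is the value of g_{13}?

Step forward from the initial values:
g_3 = -12, g_4 = 33, g_5 = -78, …, g_{10} = 6417, g_{11} = -15492, g_{12} = 37401, g_{13} = -90294.

-90294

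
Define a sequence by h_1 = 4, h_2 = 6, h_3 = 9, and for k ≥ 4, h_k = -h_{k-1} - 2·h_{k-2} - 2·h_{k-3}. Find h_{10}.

181

Step forward from the initial values:
h_4 = -29;  h_5 = -1;  h_6 = 41;  h_7 = 19;  h_8 = -99;  h_9 = -21;  h_{10} = 181.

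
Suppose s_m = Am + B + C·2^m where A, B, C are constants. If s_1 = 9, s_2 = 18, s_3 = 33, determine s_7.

Write the equations: A + B + 2C = 9; 2A + B + 4C = 18; 3A + B + 8C = 33.
Subtracting the first from the second: A + 2C = 9.
Subtracting the second from the third: A + 4C = 15.
Solving: C = 3, A = 3, then B = 0.
So s_m = 3·m + 0 + 3·2^m; at m=7 this is 405.

405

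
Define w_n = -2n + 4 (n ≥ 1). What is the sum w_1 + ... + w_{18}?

Over n = 1..18: Σn = 171.
Total = (-2)·171 + (4)·18 = -270.

-270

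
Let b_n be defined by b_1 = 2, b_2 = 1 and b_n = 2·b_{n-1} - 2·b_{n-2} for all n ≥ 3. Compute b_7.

8

b_3 = -2;  b_4 = -6;  b_5 = -8;  b_6 = -4;  b_7 = 8.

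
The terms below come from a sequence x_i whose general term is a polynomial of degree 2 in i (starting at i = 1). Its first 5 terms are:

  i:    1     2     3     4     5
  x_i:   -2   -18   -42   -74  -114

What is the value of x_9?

1st diffs: -16, -24, -32, -40.
2nd diffs: -8, -8, -8 (constant).
So x_i = -4i^2 - 4i + 6.
Evaluating at i = 9 gives x_9 = -354.

-354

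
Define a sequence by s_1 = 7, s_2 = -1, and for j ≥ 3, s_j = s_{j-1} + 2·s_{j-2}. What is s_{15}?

32773

Step forward from the initial values:
s_3 = 13; s_4 = 11; s_5 = 37; …; s_{12} = 4091; s_{13} = 8197; s_{14} = 16379; s_{15} = 32773.
(Characteristic roots are 2 and -1.)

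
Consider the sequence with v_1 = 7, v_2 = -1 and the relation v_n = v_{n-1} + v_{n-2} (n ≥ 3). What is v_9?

Step forward from the initial values:
v_3 = 6;  v_4 = 5;  v_5 = 11;  v_6 = 16;  v_7 = 27;  v_8 = 43;  v_9 = 70.

70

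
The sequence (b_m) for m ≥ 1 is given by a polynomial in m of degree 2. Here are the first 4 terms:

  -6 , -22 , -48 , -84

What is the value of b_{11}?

1st diffs: -16, -26, -36.
2nd diffs: -10, -10 (constant).
Newton forward-difference form: b_m = -6 + (-16)·C(m-1,1) + (-10)·C(m-1,2).
At m = 11: m-1 = 10, so b_{11} = -6 - 160 - 450 = -616.

-616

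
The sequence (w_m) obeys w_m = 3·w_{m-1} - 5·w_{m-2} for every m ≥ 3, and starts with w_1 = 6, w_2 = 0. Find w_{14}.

159840

w_3 = -30, w_4 = -90, w_5 = -120, …, w_{11} = -23880, w_{12} = -49590, w_{13} = -29370, w_{14} = 159840.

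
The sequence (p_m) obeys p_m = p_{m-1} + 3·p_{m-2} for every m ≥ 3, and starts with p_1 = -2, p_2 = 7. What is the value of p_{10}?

2254

Applying the relation repeatedly:
p_3 = 1, p_4 = 22, p_5 = 25, p_6 = 91, p_7 = 166, p_8 = 439, p_9 = 937, p_{10} = 2254.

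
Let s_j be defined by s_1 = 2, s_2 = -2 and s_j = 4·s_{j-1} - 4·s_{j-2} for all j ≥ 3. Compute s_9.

Iterate the recurrence:
s_3 = -16; s_4 = -56; s_5 = -160; s_6 = -416; s_7 = -1024; s_8 = -2432; s_9 = -5632.
(Characteristic roots are 2 and 2.)

-5632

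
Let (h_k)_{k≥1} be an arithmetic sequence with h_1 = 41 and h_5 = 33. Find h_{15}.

13

Common difference d = (33 - 41) / (5 - 1) = -2.
h_k = 41 + (k - 1)·(-2).
h_{15} = 41 + 14·(-2) = 13.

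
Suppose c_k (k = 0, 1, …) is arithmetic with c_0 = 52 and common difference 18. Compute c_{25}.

502

c_k = 52 + (k - 0)·18.
c_{25} = 52 + 25·18 = 502.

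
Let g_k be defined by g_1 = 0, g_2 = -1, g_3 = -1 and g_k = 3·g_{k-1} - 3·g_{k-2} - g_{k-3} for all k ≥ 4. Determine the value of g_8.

38

Compute successive terms:
g_4 = 0; g_5 = 4; g_6 = 13; g_7 = 27; g_8 = 38.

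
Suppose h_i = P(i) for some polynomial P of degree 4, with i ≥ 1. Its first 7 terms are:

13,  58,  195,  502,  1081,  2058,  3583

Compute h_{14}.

47242

1st diffs: 45, 137, 307, 579, 977, 1525.
2nd diffs: 92, 170, 272, 398, 548.
3rd diffs: 78, 102, 126, 150.
4th diffs: 24, 24, 24 (constant).
Newton forward-difference form: h_i = 13 + 45·C(i-1,1) + 92·C(i-1,2) + 78·C(i-1,3) + 24·C(i-1,4).
At i = 14: i-1 = 13, so h_{14} = 13 + 585 + 7176 + 22308 + 17160 = 47242.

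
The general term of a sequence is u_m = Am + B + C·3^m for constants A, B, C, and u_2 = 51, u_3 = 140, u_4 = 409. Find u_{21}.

52301766002

Write the equations: 2A + B + 9C = 51; 3A + B + 27C = 140; 4A + B + 81C = 409.
Subtracting the first from the second: A + 18C = 89.
Subtracting the second from the third: A + 54C = 269.
Solving: C = 5, A = -1, then B = 8.
Therefore u_{21} = -21 + 8 + 5·10460353203 = 52301766002.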